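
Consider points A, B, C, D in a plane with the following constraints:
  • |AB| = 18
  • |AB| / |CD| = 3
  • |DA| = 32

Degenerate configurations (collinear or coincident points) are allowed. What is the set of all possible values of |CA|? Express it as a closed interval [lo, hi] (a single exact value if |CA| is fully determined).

|CA| ∈ [26, 38]  (≈ [26.0000, 38.0000])

|AB| ∈ {18}
|AD| ∈ {32}
|CD| ∈ {6}
|BD| ∈ [14, 50]
|AC| ∈ [26, 38]
|BC| ∈ [8, 56]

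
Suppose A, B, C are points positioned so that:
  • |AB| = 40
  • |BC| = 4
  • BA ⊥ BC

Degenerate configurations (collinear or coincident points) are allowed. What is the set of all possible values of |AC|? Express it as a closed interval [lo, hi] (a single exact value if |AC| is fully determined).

|AC| = 4·√(101)  (≈ 40.1995)

|AB| ∈ {40}
|BC| ∈ {4}
|AC| ∈ {4·√(101)}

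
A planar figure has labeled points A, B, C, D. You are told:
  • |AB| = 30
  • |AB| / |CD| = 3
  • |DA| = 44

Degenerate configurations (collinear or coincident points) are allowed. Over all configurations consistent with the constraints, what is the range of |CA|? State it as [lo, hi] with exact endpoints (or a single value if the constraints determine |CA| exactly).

|CA| ∈ [34, 54]  (≈ [34.0000, 54.0000])

|AB| ∈ {30}
|AD| ∈ {44}
|CD| ∈ {10}
|BD| ∈ [14, 74]
|AC| ∈ [34, 54]
|BC| ∈ [4, 84]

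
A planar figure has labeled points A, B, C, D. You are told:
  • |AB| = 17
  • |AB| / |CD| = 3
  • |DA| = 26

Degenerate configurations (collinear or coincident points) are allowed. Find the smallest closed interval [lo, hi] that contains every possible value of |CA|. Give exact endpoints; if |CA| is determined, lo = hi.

|AB| ∈ {17}
|AD| ∈ {26}
|CD| ∈ {17/3}
|BD| ∈ [9, 43]
|AC| ∈ [61/3, 95/3]
|BC| ∈ [10/3, 146/3]

|CA| ∈ [61/3, 95/3]  (≈ [20.3333, 31.6667])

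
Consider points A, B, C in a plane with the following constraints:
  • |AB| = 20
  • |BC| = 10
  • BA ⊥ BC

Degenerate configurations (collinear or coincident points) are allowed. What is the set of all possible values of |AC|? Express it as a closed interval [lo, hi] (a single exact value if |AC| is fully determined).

|AB| ∈ {20}
|BC| ∈ {10}
|AC| ∈ {10·√(5)}

|AC| = 10·√(5)  (≈ 22.3607)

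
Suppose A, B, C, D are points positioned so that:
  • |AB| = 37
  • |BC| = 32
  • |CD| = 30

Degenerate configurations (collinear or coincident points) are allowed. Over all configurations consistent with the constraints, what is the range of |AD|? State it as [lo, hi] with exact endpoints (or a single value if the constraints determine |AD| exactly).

|AB| ∈ {37}
|BC| ∈ {32}
|CD| ∈ {30}
|AC| ∈ [5, 69]
|BD| ∈ [2, 62]
|AD| ∈ [0, 99]

|AD| ∈ [0, 99]  (≈ [0.0000, 99.0000])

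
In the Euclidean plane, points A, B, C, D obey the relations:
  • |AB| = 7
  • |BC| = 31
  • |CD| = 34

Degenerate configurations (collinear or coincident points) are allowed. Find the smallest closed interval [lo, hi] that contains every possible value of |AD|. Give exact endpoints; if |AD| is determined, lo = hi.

|AD| ∈ [0, 72]  (≈ [0.0000, 72.0000])

|AB| ∈ {7}
|BC| ∈ {31}
|CD| ∈ {34}
|AC| ∈ [24, 38]
|BD| ∈ [3, 65]
|AD| ∈ [0, 72]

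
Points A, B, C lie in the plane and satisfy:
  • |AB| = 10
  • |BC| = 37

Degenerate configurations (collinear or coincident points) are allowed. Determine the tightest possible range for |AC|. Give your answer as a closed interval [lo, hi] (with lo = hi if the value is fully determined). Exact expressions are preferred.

|AB| ∈ {10}
|BC| ∈ {37}
|AC| ∈ [27, 47]

|AC| ∈ [27, 47]  (≈ [27.0000, 47.0000])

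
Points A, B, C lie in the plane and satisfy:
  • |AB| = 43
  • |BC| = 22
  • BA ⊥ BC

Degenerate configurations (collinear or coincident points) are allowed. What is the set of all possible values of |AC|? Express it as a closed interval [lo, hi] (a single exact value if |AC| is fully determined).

|AC| = √(2333)  (≈ 48.3011)

|AB| ∈ {43}
|BC| ∈ {22}
|AC| ∈ {√(2333)}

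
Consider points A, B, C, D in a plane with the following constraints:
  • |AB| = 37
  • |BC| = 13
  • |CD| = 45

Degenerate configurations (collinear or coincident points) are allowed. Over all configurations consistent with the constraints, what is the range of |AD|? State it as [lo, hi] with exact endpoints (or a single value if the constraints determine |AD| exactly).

|AD| ∈ [0, 95]  (≈ [0.0000, 95.0000])

|AB| ∈ {37}
|BC| ∈ {13}
|CD| ∈ {45}
|AC| ∈ [24, 50]
|BD| ∈ [32, 58]
|AD| ∈ [0, 95]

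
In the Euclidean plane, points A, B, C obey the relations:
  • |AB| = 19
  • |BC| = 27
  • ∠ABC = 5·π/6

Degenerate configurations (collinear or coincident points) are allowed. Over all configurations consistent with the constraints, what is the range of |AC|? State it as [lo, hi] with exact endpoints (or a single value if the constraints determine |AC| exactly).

|AC| = √(513·√(3) + 1090)  (≈ 44.4808)

|AB| ∈ {19}
|BC| ∈ {27}
|AC| ∈ {√(513·√(3) + 1090)}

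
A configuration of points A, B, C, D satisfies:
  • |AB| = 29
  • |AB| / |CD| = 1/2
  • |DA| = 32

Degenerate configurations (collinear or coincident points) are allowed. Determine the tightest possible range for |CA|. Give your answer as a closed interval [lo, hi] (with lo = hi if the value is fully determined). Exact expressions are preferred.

|AB| ∈ {29}
|AD| ∈ {32}
|CD| ∈ {58}
|BD| ∈ [3, 61]
|AC| ∈ [26, 90]
|BC| ∈ [0, 119]

|CA| ∈ [26, 90]  (≈ [26.0000, 90.0000])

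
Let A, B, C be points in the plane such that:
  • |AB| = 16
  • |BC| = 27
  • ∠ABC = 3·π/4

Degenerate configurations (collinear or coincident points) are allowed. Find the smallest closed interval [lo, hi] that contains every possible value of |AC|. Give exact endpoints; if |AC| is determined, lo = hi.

|AB| ∈ {16}
|BC| ∈ {27}
|AC| ∈ {√(432·√(2) + 985)}

|AC| = √(432·√(2) + 985)  (≈ 39.9492)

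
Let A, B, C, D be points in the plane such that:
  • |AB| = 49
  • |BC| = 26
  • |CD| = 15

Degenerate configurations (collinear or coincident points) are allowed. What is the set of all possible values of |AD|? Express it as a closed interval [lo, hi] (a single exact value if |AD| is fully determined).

|AD| ∈ [8, 90]  (≈ [8.0000, 90.0000])

|AB| ∈ {49}
|BC| ∈ {26}
|CD| ∈ {15}
|AC| ∈ [23, 75]
|BD| ∈ [11, 41]
|AD| ∈ [8, 90]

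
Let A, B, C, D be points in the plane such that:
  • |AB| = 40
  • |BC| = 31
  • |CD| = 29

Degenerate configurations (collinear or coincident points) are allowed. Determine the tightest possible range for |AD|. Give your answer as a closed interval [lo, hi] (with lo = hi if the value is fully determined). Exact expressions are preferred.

|AD| ∈ [0, 100]  (≈ [0.0000, 100.0000])

|AB| ∈ {40}
|BC| ∈ {31}
|CD| ∈ {29}
|AC| ∈ [9, 71]
|BD| ∈ [2, 60]
|AD| ∈ [0, 100]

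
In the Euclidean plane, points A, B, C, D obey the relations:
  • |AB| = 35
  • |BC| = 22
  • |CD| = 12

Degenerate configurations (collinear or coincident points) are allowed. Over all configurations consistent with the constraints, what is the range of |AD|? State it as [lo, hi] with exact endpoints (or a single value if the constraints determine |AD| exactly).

|AB| ∈ {35}
|BC| ∈ {22}
|CD| ∈ {12}
|AC| ∈ [13, 57]
|BD| ∈ [10, 34]
|AD| ∈ [1, 69]

|AD| ∈ [1, 69]  (≈ [1.0000, 69.0000])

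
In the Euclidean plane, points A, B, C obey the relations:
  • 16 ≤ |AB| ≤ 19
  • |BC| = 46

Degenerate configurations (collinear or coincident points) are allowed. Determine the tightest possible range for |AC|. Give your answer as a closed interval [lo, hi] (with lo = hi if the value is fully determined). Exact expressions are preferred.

|AC| ∈ [27, 65]  (≈ [27.0000, 65.0000])

|AB| ∈ [16, 19]
|BC| ∈ {46}
|AC| ∈ [27, 65]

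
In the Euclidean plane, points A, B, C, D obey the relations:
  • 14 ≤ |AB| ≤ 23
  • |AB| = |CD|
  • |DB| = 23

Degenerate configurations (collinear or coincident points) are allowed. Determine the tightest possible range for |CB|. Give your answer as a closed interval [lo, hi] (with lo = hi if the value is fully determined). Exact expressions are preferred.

|AB| ∈ [14, 23]
|BD| ∈ {23}
|CD| ∈ [14, 23]
|AD| ∈ [0, 46]
|BC| ∈ [0, 46]
|AC| ∈ [0, 69]

|CB| ∈ [0, 46]  (≈ [0.0000, 46.0000])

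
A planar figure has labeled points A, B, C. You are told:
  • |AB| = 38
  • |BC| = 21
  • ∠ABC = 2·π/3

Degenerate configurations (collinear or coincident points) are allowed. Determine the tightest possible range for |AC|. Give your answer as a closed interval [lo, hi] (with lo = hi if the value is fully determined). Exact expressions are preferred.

|AC| = √(2683)  (≈ 51.7977)

|AB| ∈ {38}
|BC| ∈ {21}
|AC| ∈ {√(2683)}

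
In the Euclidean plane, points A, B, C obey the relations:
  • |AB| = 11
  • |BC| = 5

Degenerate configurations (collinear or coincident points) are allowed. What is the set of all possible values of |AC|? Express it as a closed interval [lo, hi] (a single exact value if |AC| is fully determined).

|AB| ∈ {11}
|BC| ∈ {5}
|AC| ∈ [6, 16]

|AC| ∈ [6, 16]  (≈ [6.0000, 16.0000])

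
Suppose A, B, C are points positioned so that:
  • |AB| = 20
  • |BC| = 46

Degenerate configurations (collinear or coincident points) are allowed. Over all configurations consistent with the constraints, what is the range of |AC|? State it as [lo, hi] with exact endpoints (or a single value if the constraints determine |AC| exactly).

|AB| ∈ {20}
|BC| ∈ {46}
|AC| ∈ [26, 66]

|AC| ∈ [26, 66]  (≈ [26.0000, 66.0000])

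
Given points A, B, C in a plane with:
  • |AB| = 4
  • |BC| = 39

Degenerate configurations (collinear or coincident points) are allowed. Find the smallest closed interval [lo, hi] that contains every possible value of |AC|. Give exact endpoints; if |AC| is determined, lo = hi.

|AC| ∈ [35, 43]  (≈ [35.0000, 43.0000])

|AB| ∈ {4}
|BC| ∈ {39}
|AC| ∈ [35, 43]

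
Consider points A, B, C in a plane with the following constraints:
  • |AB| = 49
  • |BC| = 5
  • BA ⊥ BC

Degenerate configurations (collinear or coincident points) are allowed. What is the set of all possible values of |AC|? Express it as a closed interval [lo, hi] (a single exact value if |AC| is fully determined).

|AC| = √(2426)  (≈ 49.2544)

|AB| ∈ {49}
|BC| ∈ {5}
|AC| ∈ {√(2426)}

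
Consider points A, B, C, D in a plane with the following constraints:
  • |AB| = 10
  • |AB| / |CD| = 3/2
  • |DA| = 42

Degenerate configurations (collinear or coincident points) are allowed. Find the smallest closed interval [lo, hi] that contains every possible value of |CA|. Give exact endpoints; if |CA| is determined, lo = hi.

|AB| ∈ {10}
|AD| ∈ {42}
|CD| ∈ {20/3}
|BD| ∈ [32, 52]
|AC| ∈ [106/3, 146/3]
|BC| ∈ [76/3, 176/3]

|CA| ∈ [106/3, 146/3]  (≈ [35.3333, 48.6667])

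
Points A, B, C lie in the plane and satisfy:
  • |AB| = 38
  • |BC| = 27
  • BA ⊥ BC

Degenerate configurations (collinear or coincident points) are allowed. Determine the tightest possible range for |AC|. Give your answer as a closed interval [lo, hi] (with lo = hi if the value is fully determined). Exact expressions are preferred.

|AB| ∈ {38}
|BC| ∈ {27}
|AC| ∈ {√(2173)}

|AC| = √(2173)  (≈ 46.6154)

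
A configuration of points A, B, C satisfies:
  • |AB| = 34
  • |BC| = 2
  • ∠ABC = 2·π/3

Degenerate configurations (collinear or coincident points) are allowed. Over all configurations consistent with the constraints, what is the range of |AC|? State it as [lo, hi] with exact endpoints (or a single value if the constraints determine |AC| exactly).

|AB| ∈ {34}
|BC| ∈ {2}
|AC| ∈ {2·√(307)}

|AC| = 2·√(307)  (≈ 35.0428)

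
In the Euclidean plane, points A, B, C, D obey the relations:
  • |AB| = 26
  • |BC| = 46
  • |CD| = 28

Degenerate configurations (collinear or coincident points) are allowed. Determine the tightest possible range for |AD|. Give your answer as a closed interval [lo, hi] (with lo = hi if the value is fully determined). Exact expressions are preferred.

|AD| ∈ [0, 100]  (≈ [0.0000, 100.0000])

|AB| ∈ {26}
|BC| ∈ {46}
|CD| ∈ {28}
|AC| ∈ [20, 72]
|BD| ∈ [18, 74]
|AD| ∈ [0, 100]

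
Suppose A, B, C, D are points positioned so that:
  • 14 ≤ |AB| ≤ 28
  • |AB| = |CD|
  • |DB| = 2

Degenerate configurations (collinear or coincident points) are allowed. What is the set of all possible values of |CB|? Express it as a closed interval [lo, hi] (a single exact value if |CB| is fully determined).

|CB| ∈ [12, 30]  (≈ [12.0000, 30.0000])

|AB| ∈ [14, 28]
|BD| ∈ {2}
|CD| ∈ [14, 28]
|AD| ∈ [12, 30]
|BC| ∈ [12, 30]
|AC| ∈ [0, 58]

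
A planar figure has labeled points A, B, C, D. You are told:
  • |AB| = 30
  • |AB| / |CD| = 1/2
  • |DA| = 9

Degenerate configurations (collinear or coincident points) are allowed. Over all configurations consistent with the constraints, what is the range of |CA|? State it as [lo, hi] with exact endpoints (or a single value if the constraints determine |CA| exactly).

|CA| ∈ [51, 69]  (≈ [51.0000, 69.0000])

|AB| ∈ {30}
|AD| ∈ {9}
|CD| ∈ {60}
|BD| ∈ [21, 39]
|AC| ∈ [51, 69]
|BC| ∈ [21, 99]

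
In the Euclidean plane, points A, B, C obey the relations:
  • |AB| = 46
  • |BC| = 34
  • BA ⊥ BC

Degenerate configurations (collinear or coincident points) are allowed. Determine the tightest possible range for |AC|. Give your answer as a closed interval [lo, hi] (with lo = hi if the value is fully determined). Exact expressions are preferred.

|AB| ∈ {46}
|BC| ∈ {34}
|AC| ∈ {2·√(818)}

|AC| = 2·√(818)  (≈ 57.2014)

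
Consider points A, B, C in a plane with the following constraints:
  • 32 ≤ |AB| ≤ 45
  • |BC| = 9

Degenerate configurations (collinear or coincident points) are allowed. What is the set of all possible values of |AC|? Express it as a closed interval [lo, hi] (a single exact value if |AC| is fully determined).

|AC| ∈ [23, 54]  (≈ [23.0000, 54.0000])

|AB| ∈ [32, 45]
|BC| ∈ {9}
|AC| ∈ [23, 54]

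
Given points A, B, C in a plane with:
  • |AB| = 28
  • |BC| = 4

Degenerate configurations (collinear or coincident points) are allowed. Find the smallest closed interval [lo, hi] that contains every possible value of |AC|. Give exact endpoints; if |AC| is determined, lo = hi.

|AC| ∈ [24, 32]  (≈ [24.0000, 32.0000])

|AB| ∈ {28}
|BC| ∈ {4}
|AC| ∈ [24, 32]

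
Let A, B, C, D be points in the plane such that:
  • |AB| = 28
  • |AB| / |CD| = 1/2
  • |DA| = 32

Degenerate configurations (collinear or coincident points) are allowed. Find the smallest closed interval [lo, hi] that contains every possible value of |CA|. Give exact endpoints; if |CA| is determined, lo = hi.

|AB| ∈ {28}
|AD| ∈ {32}
|CD| ∈ {56}
|BD| ∈ [4, 60]
|AC| ∈ [24, 88]
|BC| ∈ [0, 116]

|CA| ∈ [24, 88]  (≈ [24.0000, 88.0000])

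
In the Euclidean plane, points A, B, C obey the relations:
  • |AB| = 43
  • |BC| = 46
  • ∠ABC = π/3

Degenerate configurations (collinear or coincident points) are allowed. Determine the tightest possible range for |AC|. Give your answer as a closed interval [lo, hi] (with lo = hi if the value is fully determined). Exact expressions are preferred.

|AB| ∈ {43}
|BC| ∈ {46}
|AC| ∈ {√(1987)}

|AC| = √(1987)  (≈ 44.5758)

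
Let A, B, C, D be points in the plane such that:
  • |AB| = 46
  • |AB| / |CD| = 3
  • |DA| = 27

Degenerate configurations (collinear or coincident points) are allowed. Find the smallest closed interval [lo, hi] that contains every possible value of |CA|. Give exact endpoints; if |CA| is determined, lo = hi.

|CA| ∈ [35/3, 127/3]  (≈ [11.6667, 42.3333])

|AB| ∈ {46}
|AD| ∈ {27}
|CD| ∈ {46/3}
|BD| ∈ [19, 73]
|AC| ∈ [35/3, 127/3]
|BC| ∈ [11/3, 265/3]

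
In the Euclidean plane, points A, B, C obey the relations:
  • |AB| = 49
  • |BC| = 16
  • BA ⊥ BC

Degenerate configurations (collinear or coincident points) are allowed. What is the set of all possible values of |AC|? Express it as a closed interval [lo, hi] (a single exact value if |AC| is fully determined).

|AB| ∈ {49}
|BC| ∈ {16}
|AC| ∈ {√(2657)}

|AC| = √(2657)  (≈ 51.5461)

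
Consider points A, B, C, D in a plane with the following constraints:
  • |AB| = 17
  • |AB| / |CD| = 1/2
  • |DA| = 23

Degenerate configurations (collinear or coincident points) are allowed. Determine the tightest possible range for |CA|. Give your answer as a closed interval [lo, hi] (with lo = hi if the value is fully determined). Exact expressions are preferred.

|CA| ∈ [11, 57]  (≈ [11.0000, 57.0000])

|AB| ∈ {17}
|AD| ∈ {23}
|CD| ∈ {34}
|BD| ∈ [6, 40]
|AC| ∈ [11, 57]
|BC| ∈ [0, 74]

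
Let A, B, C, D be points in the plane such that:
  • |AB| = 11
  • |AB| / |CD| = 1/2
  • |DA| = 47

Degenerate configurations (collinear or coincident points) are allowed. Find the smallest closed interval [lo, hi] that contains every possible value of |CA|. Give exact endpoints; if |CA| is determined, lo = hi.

|AB| ∈ {11}
|AD| ∈ {47}
|CD| ∈ {22}
|BD| ∈ [36, 58]
|AC| ∈ [25, 69]
|BC| ∈ [14, 80]

|CA| ∈ [25, 69]  (≈ [25.0000, 69.0000])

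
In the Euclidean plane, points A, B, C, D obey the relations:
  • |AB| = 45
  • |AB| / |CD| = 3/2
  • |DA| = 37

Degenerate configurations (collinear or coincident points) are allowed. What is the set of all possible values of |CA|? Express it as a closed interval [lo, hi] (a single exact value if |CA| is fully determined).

|AB| ∈ {45}
|AD| ∈ {37}
|CD| ∈ {30}
|BD| ∈ [8, 82]
|AC| ∈ [7, 67]
|BC| ∈ [0, 112]

|CA| ∈ [7, 67]  (≈ [7.0000, 67.0000])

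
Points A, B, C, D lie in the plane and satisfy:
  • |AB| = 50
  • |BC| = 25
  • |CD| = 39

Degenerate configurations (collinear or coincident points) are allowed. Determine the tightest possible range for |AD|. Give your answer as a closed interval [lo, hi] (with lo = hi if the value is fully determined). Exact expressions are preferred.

|AD| ∈ [0, 114]  (≈ [0.0000, 114.0000])

|AB| ∈ {50}
|BC| ∈ {25}
|CD| ∈ {39}
|AC| ∈ [25, 75]
|BD| ∈ [14, 64]
|AD| ∈ [0, 114]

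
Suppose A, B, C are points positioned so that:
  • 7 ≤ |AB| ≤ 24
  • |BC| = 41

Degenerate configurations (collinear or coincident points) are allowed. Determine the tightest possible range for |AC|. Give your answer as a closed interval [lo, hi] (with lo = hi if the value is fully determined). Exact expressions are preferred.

|AC| ∈ [17, 65]  (≈ [17.0000, 65.0000])

|AB| ∈ [7, 24]
|BC| ∈ {41}
|AC| ∈ [17, 65]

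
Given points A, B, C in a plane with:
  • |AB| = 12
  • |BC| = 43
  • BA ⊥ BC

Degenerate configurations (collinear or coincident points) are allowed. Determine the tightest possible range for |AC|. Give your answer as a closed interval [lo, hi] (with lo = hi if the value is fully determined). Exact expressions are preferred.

|AC| = √(1993)  (≈ 44.6430)

|AB| ∈ {12}
|BC| ∈ {43}
|AC| ∈ {√(1993)}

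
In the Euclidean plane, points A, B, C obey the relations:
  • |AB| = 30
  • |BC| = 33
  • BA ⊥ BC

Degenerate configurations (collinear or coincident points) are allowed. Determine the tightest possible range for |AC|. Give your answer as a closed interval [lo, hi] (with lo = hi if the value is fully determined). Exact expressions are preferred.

|AB| ∈ {30}
|BC| ∈ {33}
|AC| ∈ {3·√(221)}

|AC| = 3·√(221)  (≈ 44.5982)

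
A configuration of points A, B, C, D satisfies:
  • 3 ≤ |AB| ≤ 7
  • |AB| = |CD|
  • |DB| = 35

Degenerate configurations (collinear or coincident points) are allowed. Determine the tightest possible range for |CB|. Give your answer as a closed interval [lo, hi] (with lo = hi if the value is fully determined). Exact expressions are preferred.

|AB| ∈ [3, 7]
|BD| ∈ {35}
|CD| ∈ [3, 7]
|AD| ∈ [28, 42]
|BC| ∈ [28, 42]
|AC| ∈ [21, 49]

|CB| ∈ [28, 42]  (≈ [28.0000, 42.0000])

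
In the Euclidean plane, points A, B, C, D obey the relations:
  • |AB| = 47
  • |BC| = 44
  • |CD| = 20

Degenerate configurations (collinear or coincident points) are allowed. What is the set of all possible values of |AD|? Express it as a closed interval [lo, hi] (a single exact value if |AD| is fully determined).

|AD| ∈ [0, 111]  (≈ [0.0000, 111.0000])

|AB| ∈ {47}
|BC| ∈ {44}
|CD| ∈ {20}
|AC| ∈ [3, 91]
|BD| ∈ [24, 64]
|AD| ∈ [0, 111]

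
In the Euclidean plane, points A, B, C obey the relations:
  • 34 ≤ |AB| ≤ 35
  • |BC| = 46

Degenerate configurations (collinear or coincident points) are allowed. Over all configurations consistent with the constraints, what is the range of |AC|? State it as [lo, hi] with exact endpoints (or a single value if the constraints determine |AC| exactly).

|AC| ∈ [11, 81]  (≈ [11.0000, 81.0000])

|AB| ∈ [34, 35]
|BC| ∈ {46}
|AC| ∈ [11, 81]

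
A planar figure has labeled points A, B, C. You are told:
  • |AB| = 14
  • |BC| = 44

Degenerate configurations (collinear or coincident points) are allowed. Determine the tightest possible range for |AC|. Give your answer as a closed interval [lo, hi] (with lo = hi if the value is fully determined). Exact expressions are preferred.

|AB| ∈ {14}
|BC| ∈ {44}
|AC| ∈ [30, 58]

|AC| ∈ [30, 58]  (≈ [30.0000, 58.0000])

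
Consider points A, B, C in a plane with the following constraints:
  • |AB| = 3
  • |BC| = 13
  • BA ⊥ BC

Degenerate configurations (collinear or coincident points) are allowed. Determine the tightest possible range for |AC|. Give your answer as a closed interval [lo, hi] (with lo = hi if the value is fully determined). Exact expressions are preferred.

|AB| ∈ {3}
|BC| ∈ {13}
|AC| ∈ {√(178)}

|AC| = √(178)  (≈ 13.3417)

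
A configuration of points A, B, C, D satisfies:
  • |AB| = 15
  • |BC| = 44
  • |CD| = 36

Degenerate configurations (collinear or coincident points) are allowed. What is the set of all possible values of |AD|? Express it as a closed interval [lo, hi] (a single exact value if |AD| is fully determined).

|AB| ∈ {15}
|BC| ∈ {44}
|CD| ∈ {36}
|AC| ∈ [29, 59]
|BD| ∈ [8, 80]
|AD| ∈ [0, 95]

|AD| ∈ [0, 95]  (≈ [0.0000, 95.0000])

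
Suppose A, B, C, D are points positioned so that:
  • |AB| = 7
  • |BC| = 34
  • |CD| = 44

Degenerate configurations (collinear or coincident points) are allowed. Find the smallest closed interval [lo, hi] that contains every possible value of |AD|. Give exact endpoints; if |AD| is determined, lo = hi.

|AD| ∈ [3, 85]  (≈ [3.0000, 85.0000])

|AB| ∈ {7}
|BC| ∈ {34}
|CD| ∈ {44}
|AC| ∈ [27, 41]
|BD| ∈ [10, 78]
|AD| ∈ [3, 85]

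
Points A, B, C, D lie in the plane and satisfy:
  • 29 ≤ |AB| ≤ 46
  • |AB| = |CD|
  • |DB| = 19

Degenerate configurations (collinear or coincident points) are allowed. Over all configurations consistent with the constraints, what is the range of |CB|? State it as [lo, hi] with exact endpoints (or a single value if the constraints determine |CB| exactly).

|CB| ∈ [10, 65]  (≈ [10.0000, 65.0000])

|AB| ∈ [29, 46]
|BD| ∈ {19}
|CD| ∈ [29, 46]
|AD| ∈ [10, 65]
|BC| ∈ [10, 65]
|AC| ∈ [0, 111]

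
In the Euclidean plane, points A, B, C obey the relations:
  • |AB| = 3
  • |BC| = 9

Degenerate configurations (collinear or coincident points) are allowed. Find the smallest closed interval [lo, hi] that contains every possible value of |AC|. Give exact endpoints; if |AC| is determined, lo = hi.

|AB| ∈ {3}
|BC| ∈ {9}
|AC| ∈ [6, 12]

|AC| ∈ [6, 12]  (≈ [6.0000, 12.0000])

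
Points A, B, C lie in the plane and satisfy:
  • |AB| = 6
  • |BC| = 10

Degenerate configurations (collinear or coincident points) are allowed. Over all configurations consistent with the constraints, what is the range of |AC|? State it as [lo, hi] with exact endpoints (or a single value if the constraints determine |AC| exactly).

|AB| ∈ {6}
|BC| ∈ {10}
|AC| ∈ [4, 16]

|AC| ∈ [4, 16]  (≈ [4.0000, 16.0000])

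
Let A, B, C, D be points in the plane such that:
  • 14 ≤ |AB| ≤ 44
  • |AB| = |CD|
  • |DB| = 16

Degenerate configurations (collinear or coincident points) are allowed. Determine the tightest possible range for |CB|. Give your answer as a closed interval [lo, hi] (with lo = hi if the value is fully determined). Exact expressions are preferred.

|CB| ∈ [0, 60]  (≈ [0.0000, 60.0000])

|AB| ∈ [14, 44]
|BD| ∈ {16}
|CD| ∈ [14, 44]
|AD| ∈ [0, 60]
|BC| ∈ [0, 60]
|AC| ∈ [0, 104]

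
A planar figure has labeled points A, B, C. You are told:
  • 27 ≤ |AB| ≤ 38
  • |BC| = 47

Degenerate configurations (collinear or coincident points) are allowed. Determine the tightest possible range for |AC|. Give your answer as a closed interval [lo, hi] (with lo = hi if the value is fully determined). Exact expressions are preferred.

|AC| ∈ [9, 85]  (≈ [9.0000, 85.0000])

|AB| ∈ [27, 38]
|BC| ∈ {47}
|AC| ∈ [9, 85]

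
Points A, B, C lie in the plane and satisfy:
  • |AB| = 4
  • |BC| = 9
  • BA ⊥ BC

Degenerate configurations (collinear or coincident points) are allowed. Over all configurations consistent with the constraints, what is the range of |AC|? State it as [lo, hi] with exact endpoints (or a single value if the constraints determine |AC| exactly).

|AB| ∈ {4}
|BC| ∈ {9}
|AC| ∈ {√(97)}

|AC| = √(97)  (≈ 9.8489)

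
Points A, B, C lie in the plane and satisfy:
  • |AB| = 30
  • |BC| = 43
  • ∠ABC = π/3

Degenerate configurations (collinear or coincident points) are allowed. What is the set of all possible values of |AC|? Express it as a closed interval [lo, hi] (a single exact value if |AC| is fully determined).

|AC| = √(1459)  (≈ 38.1969)

|AB| ∈ {30}
|BC| ∈ {43}
|AC| ∈ {√(1459)}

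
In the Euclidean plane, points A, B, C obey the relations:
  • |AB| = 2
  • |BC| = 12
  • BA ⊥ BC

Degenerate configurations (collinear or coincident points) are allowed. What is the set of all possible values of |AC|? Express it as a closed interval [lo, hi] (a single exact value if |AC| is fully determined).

|AB| ∈ {2}
|BC| ∈ {12}
|AC| ∈ {2·√(37)}

|AC| = 2·√(37)  (≈ 12.1655)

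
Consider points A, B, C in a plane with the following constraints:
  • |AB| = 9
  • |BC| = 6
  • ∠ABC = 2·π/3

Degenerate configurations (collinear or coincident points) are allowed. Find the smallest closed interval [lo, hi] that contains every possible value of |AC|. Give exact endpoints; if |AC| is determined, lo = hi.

|AC| = 3·√(19)  (≈ 13.0767)

|AB| ∈ {9}
|BC| ∈ {6}
|AC| ∈ {3·√(19)}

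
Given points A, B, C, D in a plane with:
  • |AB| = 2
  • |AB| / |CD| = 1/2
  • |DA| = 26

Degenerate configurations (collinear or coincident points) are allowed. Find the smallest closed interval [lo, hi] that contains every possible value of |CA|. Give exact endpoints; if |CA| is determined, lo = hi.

|AB| ∈ {2}
|AD| ∈ {26}
|CD| ∈ {4}
|BD| ∈ [24, 28]
|AC| ∈ [22, 30]
|BC| ∈ [20, 32]

|CA| ∈ [22, 30]  (≈ [22.0000, 30.0000])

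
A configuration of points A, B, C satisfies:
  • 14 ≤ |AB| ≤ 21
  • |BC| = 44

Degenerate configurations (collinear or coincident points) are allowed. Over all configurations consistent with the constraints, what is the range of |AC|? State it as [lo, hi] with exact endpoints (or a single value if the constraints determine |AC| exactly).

|AC| ∈ [23, 65]  (≈ [23.0000, 65.0000])

|AB| ∈ [14, 21]
|BC| ∈ {44}
|AC| ∈ [23, 65]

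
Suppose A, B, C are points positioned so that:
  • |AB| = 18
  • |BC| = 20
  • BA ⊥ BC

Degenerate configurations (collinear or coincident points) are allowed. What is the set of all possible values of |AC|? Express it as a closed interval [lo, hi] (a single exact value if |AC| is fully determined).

|AC| = 2·√(181)  (≈ 26.9072)

|AB| ∈ {18}
|BC| ∈ {20}
|AC| ∈ {2·√(181)}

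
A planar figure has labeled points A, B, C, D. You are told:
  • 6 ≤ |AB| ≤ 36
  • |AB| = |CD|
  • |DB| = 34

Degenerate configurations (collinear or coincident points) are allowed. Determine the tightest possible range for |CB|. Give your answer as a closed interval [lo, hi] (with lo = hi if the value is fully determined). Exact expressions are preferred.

|CB| ∈ [0, 70]  (≈ [0.0000, 70.0000])

|AB| ∈ [6, 36]
|BD| ∈ {34}
|CD| ∈ [6, 36]
|AD| ∈ [0, 70]
|BC| ∈ [0, 70]
|AC| ∈ [0, 106]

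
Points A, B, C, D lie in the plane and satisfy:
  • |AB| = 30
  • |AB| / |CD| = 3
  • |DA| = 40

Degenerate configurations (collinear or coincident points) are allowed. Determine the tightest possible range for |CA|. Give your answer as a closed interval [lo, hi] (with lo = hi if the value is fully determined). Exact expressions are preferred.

|AB| ∈ {30}
|AD| ∈ {40}
|CD| ∈ {10}
|BD| ∈ [10, 70]
|AC| ∈ [30, 50]
|BC| ∈ [0, 80]

|CA| ∈ [30, 50]  (≈ [30.0000, 50.0000])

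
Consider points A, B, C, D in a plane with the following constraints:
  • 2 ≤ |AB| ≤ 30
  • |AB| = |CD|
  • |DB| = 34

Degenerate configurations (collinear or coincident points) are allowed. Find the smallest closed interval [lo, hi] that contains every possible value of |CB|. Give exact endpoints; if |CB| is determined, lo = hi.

|AB| ∈ [2, 30]
|BD| ∈ {34}
|CD| ∈ [2, 30]
|AD| ∈ [4, 64]
|BC| ∈ [4, 64]
|AC| ∈ [0, 94]

|CB| ∈ [4, 64]  (≈ [4.0000, 64.0000])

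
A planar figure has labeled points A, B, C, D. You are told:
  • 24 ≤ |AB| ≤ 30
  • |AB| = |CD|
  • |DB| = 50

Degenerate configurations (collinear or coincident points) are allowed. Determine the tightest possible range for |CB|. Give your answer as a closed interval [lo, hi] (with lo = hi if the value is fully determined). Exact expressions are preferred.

|AB| ∈ [24, 30]
|BD| ∈ {50}
|CD| ∈ [24, 30]
|AD| ∈ [20, 80]
|BC| ∈ [20, 80]
|AC| ∈ [0, 110]

|CB| ∈ [20, 80]  (≈ [20.0000, 80.0000])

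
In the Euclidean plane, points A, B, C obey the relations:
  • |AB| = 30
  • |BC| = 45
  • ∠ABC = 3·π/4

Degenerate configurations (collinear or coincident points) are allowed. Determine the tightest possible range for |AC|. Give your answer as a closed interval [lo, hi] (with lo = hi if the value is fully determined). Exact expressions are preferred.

|AC| = 15·√(6·√(2) + 13)  (≈ 69.5283)

|AB| ∈ {30}
|BC| ∈ {45}
|AC| ∈ {15·√(6·√(2) + 13)}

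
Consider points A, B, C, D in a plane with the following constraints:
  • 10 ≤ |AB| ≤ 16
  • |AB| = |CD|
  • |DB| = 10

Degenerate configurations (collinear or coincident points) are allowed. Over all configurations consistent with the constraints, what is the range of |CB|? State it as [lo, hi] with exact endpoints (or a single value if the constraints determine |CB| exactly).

|AB| ∈ [10, 16]
|BD| ∈ {10}
|CD| ∈ [10, 16]
|AD| ∈ [0, 26]
|BC| ∈ [0, 26]
|AC| ∈ [0, 42]

|CB| ∈ [0, 26]  (≈ [0.0000, 26.0000])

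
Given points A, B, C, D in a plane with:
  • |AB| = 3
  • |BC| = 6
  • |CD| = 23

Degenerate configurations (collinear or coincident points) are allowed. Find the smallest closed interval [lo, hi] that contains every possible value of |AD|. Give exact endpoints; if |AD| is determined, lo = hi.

|AB| ∈ {3}
|BC| ∈ {6}
|CD| ∈ {23}
|AC| ∈ [3, 9]
|BD| ∈ [17, 29]
|AD| ∈ [14, 32]

|AD| ∈ [14, 32]  (≈ [14.0000, 32.0000])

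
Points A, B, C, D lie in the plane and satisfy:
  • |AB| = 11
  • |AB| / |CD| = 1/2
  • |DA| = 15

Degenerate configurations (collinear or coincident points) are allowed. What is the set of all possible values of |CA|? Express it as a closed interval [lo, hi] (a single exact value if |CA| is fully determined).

|AB| ∈ {11}
|AD| ∈ {15}
|CD| ∈ {22}
|BD| ∈ [4, 26]
|AC| ∈ [7, 37]
|BC| ∈ [0, 48]

|CA| ∈ [7, 37]  (≈ [7.0000, 37.0000])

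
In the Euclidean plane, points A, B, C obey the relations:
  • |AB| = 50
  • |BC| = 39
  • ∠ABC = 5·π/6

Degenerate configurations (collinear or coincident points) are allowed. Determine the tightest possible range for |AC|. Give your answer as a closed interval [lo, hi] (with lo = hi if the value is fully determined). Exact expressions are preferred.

|AC| = √(1950·√(3) + 4021)  (≈ 86.0145)

|AB| ∈ {50}
|BC| ∈ {39}
|AC| ∈ {√(1950·√(3) + 4021)}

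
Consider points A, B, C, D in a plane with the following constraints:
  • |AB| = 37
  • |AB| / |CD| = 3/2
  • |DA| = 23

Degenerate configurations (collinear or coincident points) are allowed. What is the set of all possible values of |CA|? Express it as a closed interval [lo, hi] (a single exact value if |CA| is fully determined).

|CA| ∈ [5/3, 143/3]  (≈ [1.6667, 47.6667])

|AB| ∈ {37}
|AD| ∈ {23}
|CD| ∈ {74/3}
|BD| ∈ [14, 60]
|AC| ∈ [5/3, 143/3]
|BC| ∈ [0, 254/3]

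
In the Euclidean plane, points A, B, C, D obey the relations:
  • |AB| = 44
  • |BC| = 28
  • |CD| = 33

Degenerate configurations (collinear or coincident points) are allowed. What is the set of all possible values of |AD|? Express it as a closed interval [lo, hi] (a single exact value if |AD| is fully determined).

|AD| ∈ [0, 105]  (≈ [0.0000, 105.0000])

|AB| ∈ {44}
|BC| ∈ {28}
|CD| ∈ {33}
|AC| ∈ [16, 72]
|BD| ∈ [5, 61]
|AD| ∈ [0, 105]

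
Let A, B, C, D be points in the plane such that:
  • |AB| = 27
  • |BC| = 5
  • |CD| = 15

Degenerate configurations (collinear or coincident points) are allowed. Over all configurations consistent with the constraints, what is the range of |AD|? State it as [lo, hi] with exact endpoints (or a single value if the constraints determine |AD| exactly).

|AD| ∈ [7, 47]  (≈ [7.0000, 47.0000])

|AB| ∈ {27}
|BC| ∈ {5}
|CD| ∈ {15}
|AC| ∈ [22, 32]
|BD| ∈ [10, 20]
|AD| ∈ [7, 47]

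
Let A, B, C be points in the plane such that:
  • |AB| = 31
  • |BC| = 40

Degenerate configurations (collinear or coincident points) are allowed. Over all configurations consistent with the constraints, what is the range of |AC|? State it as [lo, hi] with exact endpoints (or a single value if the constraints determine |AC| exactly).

|AC| ∈ [9, 71]  (≈ [9.0000, 71.0000])

|AB| ∈ {31}
|BC| ∈ {40}
|AC| ∈ [9, 71]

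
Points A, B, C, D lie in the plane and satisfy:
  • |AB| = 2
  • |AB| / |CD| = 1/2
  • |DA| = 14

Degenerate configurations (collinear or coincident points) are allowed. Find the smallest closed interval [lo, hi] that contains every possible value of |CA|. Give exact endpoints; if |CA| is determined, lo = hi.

|AB| ∈ {2}
|AD| ∈ {14}
|CD| ∈ {4}
|BD| ∈ [12, 16]
|AC| ∈ [10, 18]
|BC| ∈ [8, 20]

|CA| ∈ [10, 18]  (≈ [10.0000, 18.0000])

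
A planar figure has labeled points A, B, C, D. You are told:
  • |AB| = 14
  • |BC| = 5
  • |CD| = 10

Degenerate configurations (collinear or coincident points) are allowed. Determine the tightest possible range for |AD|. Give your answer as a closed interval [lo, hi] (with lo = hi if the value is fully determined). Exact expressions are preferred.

|AB| ∈ {14}
|BC| ∈ {5}
|CD| ∈ {10}
|AC| ∈ [9, 19]
|BD| ∈ [5, 15]
|AD| ∈ [0, 29]

|AD| ∈ [0, 29]  (≈ [0.0000, 29.0000])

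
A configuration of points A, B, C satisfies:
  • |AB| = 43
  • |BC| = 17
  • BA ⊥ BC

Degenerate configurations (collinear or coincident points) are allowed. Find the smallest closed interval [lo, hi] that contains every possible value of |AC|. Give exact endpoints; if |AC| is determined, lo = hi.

|AC| = √(2138)  (≈ 46.2385)

|AB| ∈ {43}
|BC| ∈ {17}
|AC| ∈ {√(2138)}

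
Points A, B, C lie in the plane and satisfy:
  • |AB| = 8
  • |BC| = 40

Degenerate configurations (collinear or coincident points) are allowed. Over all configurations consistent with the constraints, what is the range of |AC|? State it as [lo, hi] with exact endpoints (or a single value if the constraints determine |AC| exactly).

|AB| ∈ {8}
|BC| ∈ {40}
|AC| ∈ [32, 48]

|AC| ∈ [32, 48]  (≈ [32.0000, 48.0000])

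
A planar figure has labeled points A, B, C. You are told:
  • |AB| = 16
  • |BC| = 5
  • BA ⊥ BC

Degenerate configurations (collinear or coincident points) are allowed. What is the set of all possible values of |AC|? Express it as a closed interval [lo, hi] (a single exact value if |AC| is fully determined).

|AB| ∈ {16}
|BC| ∈ {5}
|AC| ∈ {√(281)}

|AC| = √(281)  (≈ 16.7631)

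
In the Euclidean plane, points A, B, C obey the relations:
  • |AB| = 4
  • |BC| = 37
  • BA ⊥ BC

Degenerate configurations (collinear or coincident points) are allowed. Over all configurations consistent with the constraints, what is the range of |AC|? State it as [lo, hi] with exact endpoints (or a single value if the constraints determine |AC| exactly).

|AB| ∈ {4}
|BC| ∈ {37}
|AC| ∈ {√(1385)}

|AC| = √(1385)  (≈ 37.2156)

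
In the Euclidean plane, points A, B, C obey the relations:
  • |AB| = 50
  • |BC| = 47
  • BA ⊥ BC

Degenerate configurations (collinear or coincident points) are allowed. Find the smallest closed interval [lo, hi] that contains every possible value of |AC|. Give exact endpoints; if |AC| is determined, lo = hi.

|AC| = √(4709)  (≈ 68.6222)

|AB| ∈ {50}
|BC| ∈ {47}
|AC| ∈ {√(4709)}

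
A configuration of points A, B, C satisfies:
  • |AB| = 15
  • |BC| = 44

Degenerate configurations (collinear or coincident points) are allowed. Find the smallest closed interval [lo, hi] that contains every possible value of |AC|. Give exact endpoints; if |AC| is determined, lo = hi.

|AC| ∈ [29, 59]  (≈ [29.0000, 59.0000])

|AB| ∈ {15}
|BC| ∈ {44}
|AC| ∈ [29, 59]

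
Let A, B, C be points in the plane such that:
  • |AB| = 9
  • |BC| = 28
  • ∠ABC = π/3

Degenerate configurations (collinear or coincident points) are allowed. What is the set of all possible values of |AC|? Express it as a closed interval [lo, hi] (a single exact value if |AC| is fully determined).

|AB| ∈ {9}
|BC| ∈ {28}
|AC| ∈ {√(613)}

|AC| = √(613)  (≈ 24.7588)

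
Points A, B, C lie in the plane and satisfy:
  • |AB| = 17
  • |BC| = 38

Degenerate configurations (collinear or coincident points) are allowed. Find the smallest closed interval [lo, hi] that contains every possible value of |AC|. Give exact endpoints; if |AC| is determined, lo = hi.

|AB| ∈ {17}
|BC| ∈ {38}
|AC| ∈ [21, 55]

|AC| ∈ [21, 55]  (≈ [21.0000, 55.0000])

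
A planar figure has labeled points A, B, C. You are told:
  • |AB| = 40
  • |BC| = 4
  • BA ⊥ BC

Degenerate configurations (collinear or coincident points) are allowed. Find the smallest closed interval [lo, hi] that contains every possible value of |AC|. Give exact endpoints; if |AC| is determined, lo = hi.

|AB| ∈ {40}
|BC| ∈ {4}
|AC| ∈ {4·√(101)}

|AC| = 4·√(101)  (≈ 40.1995)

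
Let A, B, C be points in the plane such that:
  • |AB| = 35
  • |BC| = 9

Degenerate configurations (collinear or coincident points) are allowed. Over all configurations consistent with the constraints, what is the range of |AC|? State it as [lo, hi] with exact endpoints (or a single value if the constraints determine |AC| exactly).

|AC| ∈ [26, 44]  (≈ [26.0000, 44.0000])

|AB| ∈ {35}
|BC| ∈ {9}
|AC| ∈ [26, 44]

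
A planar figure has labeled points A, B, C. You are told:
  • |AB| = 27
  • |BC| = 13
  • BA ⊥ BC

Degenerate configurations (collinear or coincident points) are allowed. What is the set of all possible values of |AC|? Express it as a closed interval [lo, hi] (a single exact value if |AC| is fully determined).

|AC| = √(898)  (≈ 29.9666)

|AB| ∈ {27}
|BC| ∈ {13}
|AC| ∈ {√(898)}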